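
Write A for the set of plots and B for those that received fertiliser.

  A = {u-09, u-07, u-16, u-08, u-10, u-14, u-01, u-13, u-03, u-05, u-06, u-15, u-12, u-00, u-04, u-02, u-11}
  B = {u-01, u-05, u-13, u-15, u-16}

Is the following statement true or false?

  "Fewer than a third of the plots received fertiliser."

True

The determiner here denotes the relation: |A ∩ B| / |A| < 1/3.
|A| = 17, |A ∩ B| = 5, |A ∖ B| = 12.
|A ∩ B|/|A| = 5/17, so the statement is true.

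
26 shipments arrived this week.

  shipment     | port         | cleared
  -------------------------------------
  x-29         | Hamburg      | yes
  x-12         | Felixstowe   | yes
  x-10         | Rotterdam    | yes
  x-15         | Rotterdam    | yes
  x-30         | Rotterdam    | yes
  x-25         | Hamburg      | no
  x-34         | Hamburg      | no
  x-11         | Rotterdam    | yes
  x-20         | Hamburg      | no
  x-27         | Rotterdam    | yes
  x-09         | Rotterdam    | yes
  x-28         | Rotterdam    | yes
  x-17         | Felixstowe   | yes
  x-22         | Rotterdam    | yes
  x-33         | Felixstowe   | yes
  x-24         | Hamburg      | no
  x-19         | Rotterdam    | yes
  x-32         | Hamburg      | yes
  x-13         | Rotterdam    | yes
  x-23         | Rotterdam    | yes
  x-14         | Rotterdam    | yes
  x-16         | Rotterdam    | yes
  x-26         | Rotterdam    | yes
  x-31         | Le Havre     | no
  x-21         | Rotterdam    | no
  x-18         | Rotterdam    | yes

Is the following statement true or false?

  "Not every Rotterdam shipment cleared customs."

'Not every Rotterdam shipment cleared customs' holds iff A ⊄ B (|A ∖ B| ≥ 1).
|A| = 16, |A ∩ B| = 15, |A ∖ B| = 1.
So the statement is true.

True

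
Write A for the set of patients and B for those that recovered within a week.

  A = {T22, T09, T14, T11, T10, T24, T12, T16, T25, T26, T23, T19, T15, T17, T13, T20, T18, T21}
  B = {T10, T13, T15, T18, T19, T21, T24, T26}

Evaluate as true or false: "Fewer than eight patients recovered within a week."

False

Truth condition: |A ∩ B| < 8.
|A| = 18, |A ∩ B| = 8, |A ∖ B| = 10.
|A ∩ B| = 8, so the statement is false.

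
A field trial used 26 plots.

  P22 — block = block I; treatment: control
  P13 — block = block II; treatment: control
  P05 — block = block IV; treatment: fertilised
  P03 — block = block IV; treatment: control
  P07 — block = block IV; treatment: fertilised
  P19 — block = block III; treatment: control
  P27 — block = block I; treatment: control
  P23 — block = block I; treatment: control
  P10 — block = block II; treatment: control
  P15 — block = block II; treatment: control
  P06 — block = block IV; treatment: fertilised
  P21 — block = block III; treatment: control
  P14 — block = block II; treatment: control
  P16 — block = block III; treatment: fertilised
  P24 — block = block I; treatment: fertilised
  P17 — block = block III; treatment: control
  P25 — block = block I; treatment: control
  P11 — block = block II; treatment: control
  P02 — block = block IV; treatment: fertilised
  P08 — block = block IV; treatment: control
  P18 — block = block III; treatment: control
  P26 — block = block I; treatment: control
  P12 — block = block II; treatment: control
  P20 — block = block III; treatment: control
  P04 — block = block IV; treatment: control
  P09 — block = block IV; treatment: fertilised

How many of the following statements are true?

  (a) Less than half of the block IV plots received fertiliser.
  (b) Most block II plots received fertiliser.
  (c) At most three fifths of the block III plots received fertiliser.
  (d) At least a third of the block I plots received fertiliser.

1

(a) block IV: |A| = 8, |A ∩ B| = 5; needs |A ∩ B| < |A ∖ B| — false.
(b) block II: |A| = 6, |A ∩ B| = 0; needs |A ∩ B| > |A ∖ B| — false.
(c) block III: |A| = 6, |A ∩ B| = 1; needs |A ∩ B| / |A| ≤ 3/5 — true.
(d) block I: |A| = 6, |A ∩ B| = 1; needs |A ∩ B| / |A| ≥ 1/3 — false.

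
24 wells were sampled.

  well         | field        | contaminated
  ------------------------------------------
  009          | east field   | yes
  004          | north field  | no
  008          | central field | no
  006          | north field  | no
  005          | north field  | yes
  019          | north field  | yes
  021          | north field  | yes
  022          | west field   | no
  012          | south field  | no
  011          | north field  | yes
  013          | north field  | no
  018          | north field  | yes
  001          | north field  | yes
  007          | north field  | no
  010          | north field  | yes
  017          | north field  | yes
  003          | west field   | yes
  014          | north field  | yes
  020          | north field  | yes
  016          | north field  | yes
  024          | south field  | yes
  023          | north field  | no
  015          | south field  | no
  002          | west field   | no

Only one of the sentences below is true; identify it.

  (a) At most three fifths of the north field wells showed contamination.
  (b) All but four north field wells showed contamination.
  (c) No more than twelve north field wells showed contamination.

|A| = 16, |A ∩ B| = 11, |A ∖ B| = 5.
(a) requires |A ∩ B| / |A| ≤ 3/5: false.
(b) requires |A ∖ B| = 4: false.
(c) requires |A ∩ B| ≤ 12: true.

(c)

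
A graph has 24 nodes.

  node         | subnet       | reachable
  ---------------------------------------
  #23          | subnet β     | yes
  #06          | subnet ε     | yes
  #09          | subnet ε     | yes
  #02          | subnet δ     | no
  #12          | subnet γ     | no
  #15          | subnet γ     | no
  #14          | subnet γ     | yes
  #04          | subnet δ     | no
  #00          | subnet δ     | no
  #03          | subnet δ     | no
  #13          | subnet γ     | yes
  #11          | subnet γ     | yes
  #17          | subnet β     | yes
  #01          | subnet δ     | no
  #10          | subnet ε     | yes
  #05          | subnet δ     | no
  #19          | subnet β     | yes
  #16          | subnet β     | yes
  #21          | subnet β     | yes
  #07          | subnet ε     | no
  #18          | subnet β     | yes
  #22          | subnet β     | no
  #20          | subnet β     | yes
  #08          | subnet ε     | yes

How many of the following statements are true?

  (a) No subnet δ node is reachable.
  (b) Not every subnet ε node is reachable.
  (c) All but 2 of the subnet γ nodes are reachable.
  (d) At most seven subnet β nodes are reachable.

4

(a) subnet δ: |A| = 6, |A ∩ B| = 0; needs A ∩ B = ∅ (|A ∩ B| = 0) — true.
(b) subnet ε: |A| = 5, |A ∩ B| = 4; needs A ⊄ B (|A ∖ B| ≥ 1) — true.
(c) subnet γ: |A| = 5, |A ∩ B| = 3; needs |A ∖ B| = 2 — true.
(d) subnet β: |A| = 8, |A ∩ B| = 7; needs |A ∩ B| ≤ 7 — true.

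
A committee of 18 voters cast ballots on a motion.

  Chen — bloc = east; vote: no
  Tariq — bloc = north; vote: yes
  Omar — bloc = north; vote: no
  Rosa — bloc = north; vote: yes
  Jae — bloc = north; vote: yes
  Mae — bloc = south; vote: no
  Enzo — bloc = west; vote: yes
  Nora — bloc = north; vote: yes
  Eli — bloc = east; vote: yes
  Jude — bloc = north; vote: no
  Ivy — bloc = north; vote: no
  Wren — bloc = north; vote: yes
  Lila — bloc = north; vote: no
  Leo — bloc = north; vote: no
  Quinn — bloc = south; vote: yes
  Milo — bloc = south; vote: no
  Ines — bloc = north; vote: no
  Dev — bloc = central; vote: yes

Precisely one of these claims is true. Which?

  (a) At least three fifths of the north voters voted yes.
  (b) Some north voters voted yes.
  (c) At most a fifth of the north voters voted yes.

(b)

|A| = 11, |A ∩ B| = 5, |A ∖ B| = 6.
(a) requires |A ∩ B| / |A| ≥ 3/5: false.
(b) requires A ∩ B ≠ ∅ (|A ∩ B| ≥ 1): true.
(c) requires |A ∩ B| / |A| ≤ 1/5: false.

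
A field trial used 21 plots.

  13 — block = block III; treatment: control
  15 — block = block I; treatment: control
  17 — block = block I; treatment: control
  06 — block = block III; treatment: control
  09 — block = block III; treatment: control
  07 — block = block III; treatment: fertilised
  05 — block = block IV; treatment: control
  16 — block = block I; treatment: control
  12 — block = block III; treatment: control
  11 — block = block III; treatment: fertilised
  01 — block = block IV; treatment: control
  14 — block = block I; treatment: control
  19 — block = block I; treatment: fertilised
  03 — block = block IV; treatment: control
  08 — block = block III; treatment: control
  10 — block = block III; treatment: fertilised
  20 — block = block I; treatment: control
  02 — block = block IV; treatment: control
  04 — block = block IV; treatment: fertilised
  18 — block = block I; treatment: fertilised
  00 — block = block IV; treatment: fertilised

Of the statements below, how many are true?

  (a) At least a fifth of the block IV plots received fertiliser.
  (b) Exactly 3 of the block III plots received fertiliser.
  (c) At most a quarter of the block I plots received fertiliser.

(a) block IV: |A| = 6, |A ∩ B| = 2; needs |A ∩ B| / |A| ≥ 1/5 — true.
(b) block III: |A| = 8, |A ∩ B| = 3; needs |A ∩ B| = 3 — true.
(c) block I: |A| = 7, |A ∩ B| = 2; needs |A ∩ B| / |A| ≤ 1/4 — false.

2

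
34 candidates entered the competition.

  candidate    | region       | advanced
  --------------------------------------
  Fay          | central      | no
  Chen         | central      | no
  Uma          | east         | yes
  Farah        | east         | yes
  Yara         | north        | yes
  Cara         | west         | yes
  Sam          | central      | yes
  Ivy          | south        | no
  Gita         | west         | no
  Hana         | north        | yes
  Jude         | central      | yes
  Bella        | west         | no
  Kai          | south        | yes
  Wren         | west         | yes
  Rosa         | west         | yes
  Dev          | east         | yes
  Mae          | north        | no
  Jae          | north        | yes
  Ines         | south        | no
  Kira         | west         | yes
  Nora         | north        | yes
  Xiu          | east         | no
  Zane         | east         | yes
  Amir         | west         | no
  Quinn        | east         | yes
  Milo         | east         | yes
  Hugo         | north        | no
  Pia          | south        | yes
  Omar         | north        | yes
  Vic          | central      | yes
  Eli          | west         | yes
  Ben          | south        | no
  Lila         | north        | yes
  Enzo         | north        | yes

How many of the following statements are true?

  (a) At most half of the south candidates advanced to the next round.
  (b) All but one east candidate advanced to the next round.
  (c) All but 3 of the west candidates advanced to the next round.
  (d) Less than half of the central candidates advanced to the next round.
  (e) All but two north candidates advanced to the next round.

4

(a) south: |A| = 5, |A ∩ B| = 2; needs |A ∩ B| ≤ |A ∖ B| — true.
(b) east: |A| = 7, |A ∩ B| = 6; needs |A ∖ B| = 1 — true.
(c) west: |A| = 8, |A ∩ B| = 5; needs |A ∖ B| = 3 — true.
(d) central: |A| = 5, |A ∩ B| = 3; needs |A ∩ B| < |A ∖ B| — false.
(e) north: |A| = 9, |A ∩ B| = 7; needs |A ∖ B| = 2 — true.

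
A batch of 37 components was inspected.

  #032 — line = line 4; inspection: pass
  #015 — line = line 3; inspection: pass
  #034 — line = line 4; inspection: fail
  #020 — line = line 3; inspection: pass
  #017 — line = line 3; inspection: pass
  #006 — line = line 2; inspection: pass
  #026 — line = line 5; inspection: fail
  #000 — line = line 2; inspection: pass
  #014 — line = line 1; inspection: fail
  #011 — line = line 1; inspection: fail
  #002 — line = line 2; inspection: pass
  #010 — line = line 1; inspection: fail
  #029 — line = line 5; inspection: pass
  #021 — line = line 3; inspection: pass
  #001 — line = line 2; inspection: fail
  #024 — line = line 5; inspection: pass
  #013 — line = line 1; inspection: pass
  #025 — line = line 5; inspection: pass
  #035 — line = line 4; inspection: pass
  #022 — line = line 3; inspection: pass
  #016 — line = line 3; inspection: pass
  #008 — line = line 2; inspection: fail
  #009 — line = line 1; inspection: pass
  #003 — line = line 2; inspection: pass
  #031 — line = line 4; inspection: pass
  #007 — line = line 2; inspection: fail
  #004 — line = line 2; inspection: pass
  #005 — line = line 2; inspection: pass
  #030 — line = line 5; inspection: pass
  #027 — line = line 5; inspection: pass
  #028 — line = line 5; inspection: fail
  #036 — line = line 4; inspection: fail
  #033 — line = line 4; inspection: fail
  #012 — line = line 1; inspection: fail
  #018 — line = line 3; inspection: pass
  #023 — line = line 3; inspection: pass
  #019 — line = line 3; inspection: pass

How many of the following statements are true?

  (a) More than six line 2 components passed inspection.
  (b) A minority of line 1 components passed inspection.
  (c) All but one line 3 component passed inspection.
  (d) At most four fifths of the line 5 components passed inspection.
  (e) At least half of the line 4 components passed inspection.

(a) line 2: |A| = 9, |A ∩ B| = 6; needs |A ∩ B| > 6 — false.
(b) line 1: |A| = 6, |A ∩ B| = 2; needs |A ∩ B| < |A ∖ B| — true.
(c) line 3: |A| = 9, |A ∩ B| = 9; needs |A ∖ B| = 1 — false.
(d) line 5: |A| = 7, |A ∩ B| = 5; needs |A ∩ B| / |A| ≤ 4/5 — true.
(e) line 4: |A| = 6, |A ∩ B| = 3; needs |A ∩ B| ≥ |A ∖ B| — true.

3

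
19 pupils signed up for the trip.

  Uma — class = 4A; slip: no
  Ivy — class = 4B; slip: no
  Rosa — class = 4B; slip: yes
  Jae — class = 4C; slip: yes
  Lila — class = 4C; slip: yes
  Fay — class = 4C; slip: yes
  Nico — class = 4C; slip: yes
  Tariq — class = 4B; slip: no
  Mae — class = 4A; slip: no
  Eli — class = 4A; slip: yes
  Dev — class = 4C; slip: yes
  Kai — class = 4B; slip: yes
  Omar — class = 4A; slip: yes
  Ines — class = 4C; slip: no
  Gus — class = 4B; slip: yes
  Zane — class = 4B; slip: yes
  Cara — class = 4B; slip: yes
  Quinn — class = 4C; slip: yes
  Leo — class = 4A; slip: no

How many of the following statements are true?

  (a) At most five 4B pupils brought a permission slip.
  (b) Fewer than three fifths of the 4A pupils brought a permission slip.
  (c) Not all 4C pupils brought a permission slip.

3

(a) 4B: |A| = 7, |A ∩ B| = 5; needs |A ∩ B| ≤ 5 — true.
(b) 4A: |A| = 5, |A ∩ B| = 2; needs |A ∩ B| / |A| < 3/5 — true.
(c) 4C: |A| = 7, |A ∩ B| = 6; needs A ⊄ B (|A ∖ B| ≥ 1) — true.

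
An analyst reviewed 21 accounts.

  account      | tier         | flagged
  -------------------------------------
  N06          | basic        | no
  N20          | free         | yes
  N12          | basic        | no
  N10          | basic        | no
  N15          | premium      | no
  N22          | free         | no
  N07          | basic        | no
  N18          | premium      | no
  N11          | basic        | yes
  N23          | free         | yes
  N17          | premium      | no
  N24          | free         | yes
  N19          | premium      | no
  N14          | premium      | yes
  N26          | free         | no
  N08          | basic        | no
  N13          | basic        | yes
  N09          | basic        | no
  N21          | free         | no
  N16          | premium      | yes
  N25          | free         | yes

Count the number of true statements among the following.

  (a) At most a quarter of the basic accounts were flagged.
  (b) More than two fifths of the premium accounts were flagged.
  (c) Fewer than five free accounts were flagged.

(a) basic: |A| = 8, |A ∩ B| = 2; needs |A ∩ B| / |A| ≤ 1/4 — true.
(b) premium: |A| = 6, |A ∩ B| = 2; needs |A ∩ B| / |A| > 2/5 — false.
(c) free: |A| = 7, |A ∩ B| = 4; needs |A ∩ B| < 5 — true.

2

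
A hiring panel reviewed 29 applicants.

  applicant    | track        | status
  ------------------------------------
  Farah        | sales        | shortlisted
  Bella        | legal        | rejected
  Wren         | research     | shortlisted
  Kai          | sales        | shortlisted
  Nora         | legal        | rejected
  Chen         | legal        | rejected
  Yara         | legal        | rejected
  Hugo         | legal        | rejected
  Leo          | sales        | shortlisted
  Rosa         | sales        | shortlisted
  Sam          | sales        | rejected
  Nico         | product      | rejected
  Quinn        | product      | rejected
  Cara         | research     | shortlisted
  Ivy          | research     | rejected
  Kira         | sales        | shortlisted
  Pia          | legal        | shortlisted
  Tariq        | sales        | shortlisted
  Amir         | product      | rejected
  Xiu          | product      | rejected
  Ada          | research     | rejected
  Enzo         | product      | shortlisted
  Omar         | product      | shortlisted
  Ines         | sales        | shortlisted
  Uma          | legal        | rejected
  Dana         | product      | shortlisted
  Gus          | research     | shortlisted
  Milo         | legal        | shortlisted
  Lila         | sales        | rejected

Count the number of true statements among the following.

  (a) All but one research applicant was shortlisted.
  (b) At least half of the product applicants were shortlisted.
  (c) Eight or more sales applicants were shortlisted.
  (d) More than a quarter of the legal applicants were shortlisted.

0

(a) research: |A| = 5, |A ∩ B| = 3; needs |A ∖ B| = 1 — false.
(b) product: |A| = 7, |A ∩ B| = 3; needs |A ∩ B| ≥ |A ∖ B| — false.
(c) sales: |A| = 9, |A ∩ B| = 7; needs |A ∩ B| ≥ 8 — false.
(d) legal: |A| = 8, |A ∩ B| = 2; needs |A ∩ B| / |A| > 1/4 — false.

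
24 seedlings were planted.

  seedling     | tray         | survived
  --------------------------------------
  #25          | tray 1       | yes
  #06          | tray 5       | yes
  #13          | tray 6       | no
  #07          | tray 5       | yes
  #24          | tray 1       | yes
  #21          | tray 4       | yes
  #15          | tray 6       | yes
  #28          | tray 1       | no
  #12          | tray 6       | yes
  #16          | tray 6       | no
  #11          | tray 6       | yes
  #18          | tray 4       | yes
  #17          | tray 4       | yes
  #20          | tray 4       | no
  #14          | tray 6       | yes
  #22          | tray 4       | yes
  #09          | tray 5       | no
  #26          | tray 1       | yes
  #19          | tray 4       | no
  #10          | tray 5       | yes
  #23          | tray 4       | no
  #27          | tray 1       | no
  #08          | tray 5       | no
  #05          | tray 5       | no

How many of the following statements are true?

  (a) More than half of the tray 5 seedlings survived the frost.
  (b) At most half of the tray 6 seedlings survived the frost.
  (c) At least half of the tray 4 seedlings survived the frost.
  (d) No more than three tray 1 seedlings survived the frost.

(a) tray 5: |A| = 6, |A ∩ B| = 3; needs |A ∩ B| > |A ∖ B| — false.
(b) tray 6: |A| = 6, |A ∩ B| = 4; needs |A ∩ B| ≤ |A ∖ B| — false.
(c) tray 4: |A| = 7, |A ∩ B| = 4; needs |A ∩ B| ≥ |A ∖ B| — true.
(d) tray 1: |A| = 5, |A ∩ B| = 3; needs |A ∩ B| ≤ 3 — true.

2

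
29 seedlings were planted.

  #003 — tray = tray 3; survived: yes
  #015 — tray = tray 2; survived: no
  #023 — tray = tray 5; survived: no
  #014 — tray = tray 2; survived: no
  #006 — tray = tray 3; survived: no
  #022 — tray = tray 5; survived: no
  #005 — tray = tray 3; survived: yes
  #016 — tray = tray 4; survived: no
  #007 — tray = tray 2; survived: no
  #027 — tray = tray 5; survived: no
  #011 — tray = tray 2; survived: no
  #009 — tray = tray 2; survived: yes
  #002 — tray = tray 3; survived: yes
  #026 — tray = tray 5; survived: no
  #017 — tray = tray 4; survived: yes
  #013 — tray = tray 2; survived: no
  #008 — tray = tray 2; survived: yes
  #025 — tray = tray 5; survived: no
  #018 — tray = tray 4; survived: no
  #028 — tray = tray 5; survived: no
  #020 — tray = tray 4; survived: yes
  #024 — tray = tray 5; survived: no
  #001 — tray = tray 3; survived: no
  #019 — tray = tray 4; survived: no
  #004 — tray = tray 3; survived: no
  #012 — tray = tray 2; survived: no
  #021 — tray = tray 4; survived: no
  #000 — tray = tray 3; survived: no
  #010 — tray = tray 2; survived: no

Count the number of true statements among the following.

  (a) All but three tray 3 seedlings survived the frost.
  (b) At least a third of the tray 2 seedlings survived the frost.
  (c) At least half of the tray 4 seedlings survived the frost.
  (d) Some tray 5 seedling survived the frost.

0

(a) tray 3: |A| = 7, |A ∩ B| = 3; needs |A ∖ B| = 3 — false.
(b) tray 2: |A| = 9, |A ∩ B| = 2; needs |A ∩ B| / |A| ≥ 1/3 — false.
(c) tray 4: |A| = 6, |A ∩ B| = 2; needs |A ∩ B| ≥ |A ∖ B| — false.
(d) tray 5: |A| = 7, |A ∩ B| = 0; needs A ∩ B ≠ ∅ (|A ∩ B| ≥ 1) — false.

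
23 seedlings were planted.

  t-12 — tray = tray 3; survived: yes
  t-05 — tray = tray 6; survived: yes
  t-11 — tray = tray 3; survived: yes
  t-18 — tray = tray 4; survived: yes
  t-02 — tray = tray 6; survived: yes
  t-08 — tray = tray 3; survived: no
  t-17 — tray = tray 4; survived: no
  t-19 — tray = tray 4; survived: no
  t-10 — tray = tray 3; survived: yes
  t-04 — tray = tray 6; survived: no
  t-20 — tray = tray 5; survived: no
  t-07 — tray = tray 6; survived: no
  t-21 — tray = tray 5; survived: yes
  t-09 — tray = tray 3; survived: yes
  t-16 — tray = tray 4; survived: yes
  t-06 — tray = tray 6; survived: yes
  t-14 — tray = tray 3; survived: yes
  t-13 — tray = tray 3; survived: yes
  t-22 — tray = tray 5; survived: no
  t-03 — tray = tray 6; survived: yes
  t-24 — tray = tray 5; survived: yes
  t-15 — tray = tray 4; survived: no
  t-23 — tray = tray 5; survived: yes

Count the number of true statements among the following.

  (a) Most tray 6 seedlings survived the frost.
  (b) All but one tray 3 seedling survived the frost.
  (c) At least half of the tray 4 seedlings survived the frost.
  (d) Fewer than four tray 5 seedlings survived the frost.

(a) tray 6: |A| = 6, |A ∩ B| = 4; needs |A ∩ B| > |A ∖ B| — true.
(b) tray 3: |A| = 7, |A ∩ B| = 6; needs |A ∖ B| = 1 — true.
(c) tray 4: |A| = 5, |A ∩ B| = 2; needs |A ∩ B| ≥ |A ∖ B| — false.
(d) tray 5: |A| = 5, |A ∩ B| = 3; needs |A ∩ B| < 4 — true.

3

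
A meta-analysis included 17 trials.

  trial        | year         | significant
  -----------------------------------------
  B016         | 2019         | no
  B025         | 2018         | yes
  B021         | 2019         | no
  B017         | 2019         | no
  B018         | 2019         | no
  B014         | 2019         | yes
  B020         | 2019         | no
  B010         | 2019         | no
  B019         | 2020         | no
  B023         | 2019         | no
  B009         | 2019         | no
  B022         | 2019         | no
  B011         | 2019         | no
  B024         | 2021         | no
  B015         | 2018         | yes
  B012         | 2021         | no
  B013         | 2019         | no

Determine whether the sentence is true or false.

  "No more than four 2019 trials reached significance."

True

The determiner here denotes the relation: |A ∩ B| ≤ 4.
A (the restrictor) = {B016, B021, B017, B018, B014, B020, B010, B023, B009, B022, B011, B013}, |A| = 12.
A ∩ B = {B014}, so |A ∩ B| = 1.
|A ∩ B| = 1, so the statement is true.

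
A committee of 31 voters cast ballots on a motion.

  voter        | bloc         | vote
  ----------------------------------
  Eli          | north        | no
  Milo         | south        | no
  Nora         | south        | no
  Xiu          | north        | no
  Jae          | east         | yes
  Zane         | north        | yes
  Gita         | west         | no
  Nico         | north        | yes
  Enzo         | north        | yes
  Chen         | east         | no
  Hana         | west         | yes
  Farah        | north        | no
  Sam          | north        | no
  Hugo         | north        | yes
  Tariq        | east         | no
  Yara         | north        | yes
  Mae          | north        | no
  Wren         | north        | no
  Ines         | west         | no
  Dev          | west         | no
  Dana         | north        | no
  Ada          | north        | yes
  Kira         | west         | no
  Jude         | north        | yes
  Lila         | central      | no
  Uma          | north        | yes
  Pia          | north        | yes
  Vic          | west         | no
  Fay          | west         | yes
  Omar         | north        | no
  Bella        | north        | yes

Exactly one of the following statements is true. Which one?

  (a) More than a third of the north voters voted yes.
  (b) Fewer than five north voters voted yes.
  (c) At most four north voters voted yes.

(a)

|A| = 18, |A ∩ B| = 10, |A ∖ B| = 8.
(a) requires |A ∩ B| / |A| > 1/3: true.
(b) requires |A ∩ B| < 5: false.
(c) requires |A ∩ B| ≤ 4: false.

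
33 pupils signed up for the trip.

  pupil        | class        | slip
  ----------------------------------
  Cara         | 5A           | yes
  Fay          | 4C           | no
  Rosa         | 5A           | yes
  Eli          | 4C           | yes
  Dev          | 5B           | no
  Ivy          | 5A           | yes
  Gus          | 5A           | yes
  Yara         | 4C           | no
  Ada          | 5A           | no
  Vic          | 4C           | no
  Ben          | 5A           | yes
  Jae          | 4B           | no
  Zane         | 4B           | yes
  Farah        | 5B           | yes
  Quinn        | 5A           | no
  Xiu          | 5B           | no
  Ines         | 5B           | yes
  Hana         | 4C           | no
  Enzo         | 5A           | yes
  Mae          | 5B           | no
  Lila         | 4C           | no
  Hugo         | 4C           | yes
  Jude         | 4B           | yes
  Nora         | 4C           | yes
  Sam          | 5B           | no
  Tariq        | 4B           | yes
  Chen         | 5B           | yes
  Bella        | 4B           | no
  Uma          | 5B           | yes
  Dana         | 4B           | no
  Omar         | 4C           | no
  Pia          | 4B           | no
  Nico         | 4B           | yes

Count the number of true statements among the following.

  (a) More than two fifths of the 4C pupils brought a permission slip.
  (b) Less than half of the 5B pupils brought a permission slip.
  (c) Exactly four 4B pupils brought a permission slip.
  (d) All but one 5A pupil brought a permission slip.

(a) 4C: |A| = 9, |A ∩ B| = 3; needs |A ∩ B| / |A| > 2/5 — false.
(b) 5B: |A| = 8, |A ∩ B| = 4; needs |A ∩ B| < |A ∖ B| — false.
(c) 4B: |A| = 8, |A ∩ B| = 4; needs |A ∩ B| = 4 — true.
(d) 5A: |A| = 8, |A ∩ B| = 6; needs |A ∖ B| = 1 — false.

1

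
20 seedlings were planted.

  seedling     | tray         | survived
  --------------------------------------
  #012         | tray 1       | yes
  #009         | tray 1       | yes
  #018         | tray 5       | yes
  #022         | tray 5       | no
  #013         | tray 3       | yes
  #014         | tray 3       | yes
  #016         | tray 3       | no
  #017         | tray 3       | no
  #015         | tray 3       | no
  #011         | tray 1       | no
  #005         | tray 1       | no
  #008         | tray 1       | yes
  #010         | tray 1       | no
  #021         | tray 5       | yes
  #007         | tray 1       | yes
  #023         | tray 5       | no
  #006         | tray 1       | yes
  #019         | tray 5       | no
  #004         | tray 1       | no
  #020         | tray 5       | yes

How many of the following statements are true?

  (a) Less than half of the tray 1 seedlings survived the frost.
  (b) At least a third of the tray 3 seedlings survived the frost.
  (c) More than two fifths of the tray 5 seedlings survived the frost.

2

(a) tray 1: |A| = 9, |A ∩ B| = 5; needs |A ∩ B| < |A ∖ B| — false.
(b) tray 3: |A| = 5, |A ∩ B| = 2; needs |A ∩ B| / |A| ≥ 1/3 — true.
(c) tray 5: |A| = 6, |A ∩ B| = 3; needs |A ∩ B| / |A| > 2/5 — true.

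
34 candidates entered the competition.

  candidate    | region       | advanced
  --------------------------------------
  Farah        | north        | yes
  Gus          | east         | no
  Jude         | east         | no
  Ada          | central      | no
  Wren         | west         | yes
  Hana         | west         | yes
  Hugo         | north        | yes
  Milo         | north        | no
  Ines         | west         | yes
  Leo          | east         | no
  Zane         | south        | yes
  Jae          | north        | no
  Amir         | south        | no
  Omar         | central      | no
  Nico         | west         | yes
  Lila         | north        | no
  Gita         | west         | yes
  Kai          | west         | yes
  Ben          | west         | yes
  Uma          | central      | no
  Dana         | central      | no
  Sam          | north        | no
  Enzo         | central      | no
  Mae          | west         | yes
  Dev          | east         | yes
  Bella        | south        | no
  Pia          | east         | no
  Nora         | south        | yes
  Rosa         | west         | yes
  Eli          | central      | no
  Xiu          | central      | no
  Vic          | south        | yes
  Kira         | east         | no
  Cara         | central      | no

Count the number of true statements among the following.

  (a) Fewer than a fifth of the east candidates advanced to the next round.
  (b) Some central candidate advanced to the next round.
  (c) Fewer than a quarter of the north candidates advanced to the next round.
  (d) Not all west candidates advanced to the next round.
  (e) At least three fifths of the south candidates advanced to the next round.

2

(a) east: |A| = 6, |A ∩ B| = 1; needs |A ∩ B| / |A| < 1/5 — true.
(b) central: |A| = 8, |A ∩ B| = 0; needs A ∩ B ≠ ∅ (|A ∩ B| ≥ 1) — false.
(c) north: |A| = 6, |A ∩ B| = 2; needs |A ∩ B| / |A| < 1/4 — false.
(d) west: |A| = 9, |A ∩ B| = 9; needs A ⊄ B (|A ∖ B| ≥ 1) — false.
(e) south: |A| = 5, |A ∩ B| = 3; needs |A ∩ B| / |A| ≥ 3/5 — true.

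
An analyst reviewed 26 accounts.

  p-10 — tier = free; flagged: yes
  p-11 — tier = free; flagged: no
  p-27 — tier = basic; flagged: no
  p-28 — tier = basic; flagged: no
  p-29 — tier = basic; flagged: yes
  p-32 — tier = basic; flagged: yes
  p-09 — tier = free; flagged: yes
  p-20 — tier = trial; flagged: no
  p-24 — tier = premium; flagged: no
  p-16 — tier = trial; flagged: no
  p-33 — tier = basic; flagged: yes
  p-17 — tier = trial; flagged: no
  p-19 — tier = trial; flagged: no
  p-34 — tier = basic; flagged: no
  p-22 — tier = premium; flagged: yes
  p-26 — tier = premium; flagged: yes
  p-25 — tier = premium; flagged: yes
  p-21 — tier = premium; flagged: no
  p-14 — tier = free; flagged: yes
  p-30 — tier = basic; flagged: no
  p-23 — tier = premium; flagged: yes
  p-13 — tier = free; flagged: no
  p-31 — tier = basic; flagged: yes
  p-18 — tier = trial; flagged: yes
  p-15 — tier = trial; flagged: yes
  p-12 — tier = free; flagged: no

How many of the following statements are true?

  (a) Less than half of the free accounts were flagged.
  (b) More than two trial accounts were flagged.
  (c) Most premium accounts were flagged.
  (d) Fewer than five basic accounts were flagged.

(a) free: |A| = 6, |A ∩ B| = 3; needs |A ∩ B| < |A ∖ B| — false.
(b) trial: |A| = 6, |A ∩ B| = 2; needs |A ∩ B| > 2 — false.
(c) premium: |A| = 6, |A ∩ B| = 4; needs |A ∩ B| > |A ∖ B| — true.
(d) basic: |A| = 8, |A ∩ B| = 4; needs |A ∩ B| < 5 — true.

2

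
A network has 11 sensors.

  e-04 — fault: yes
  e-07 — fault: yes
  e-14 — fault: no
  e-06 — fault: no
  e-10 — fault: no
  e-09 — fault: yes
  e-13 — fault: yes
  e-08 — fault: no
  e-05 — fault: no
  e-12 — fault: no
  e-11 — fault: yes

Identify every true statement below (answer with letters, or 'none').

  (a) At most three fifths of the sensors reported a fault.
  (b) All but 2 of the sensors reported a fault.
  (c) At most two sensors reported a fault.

|A| = 11, |A ∩ B| = 5, |A ∖ B| = 6.
(a) |A ∩ B| / |A| ≤ 3/5: holds.
(b) |A ∖ B| = 2: fails.
(c) |A ∩ B| ≤ 2: fails.

(a)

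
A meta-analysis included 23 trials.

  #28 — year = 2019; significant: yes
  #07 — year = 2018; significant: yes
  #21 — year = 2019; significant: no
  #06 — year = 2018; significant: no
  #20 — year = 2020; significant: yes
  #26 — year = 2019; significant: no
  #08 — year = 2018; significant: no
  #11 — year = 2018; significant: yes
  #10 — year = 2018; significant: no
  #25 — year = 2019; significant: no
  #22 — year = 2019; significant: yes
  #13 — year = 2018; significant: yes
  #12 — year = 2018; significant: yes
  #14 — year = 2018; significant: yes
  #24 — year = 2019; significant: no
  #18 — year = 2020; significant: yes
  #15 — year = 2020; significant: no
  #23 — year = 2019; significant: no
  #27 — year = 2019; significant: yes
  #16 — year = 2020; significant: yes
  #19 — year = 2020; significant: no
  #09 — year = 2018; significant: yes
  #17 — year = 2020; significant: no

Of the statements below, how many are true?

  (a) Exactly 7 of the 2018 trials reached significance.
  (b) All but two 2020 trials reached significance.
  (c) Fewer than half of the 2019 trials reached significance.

1

(a) 2018: |A| = 9, |A ∩ B| = 6; needs |A ∩ B| = 7 — false.
(b) 2020: |A| = 6, |A ∩ B| = 3; needs |A ∖ B| = 2 — false.
(c) 2019: |A| = 8, |A ∩ B| = 3; needs |A ∩ B| < |A ∖ B| — true.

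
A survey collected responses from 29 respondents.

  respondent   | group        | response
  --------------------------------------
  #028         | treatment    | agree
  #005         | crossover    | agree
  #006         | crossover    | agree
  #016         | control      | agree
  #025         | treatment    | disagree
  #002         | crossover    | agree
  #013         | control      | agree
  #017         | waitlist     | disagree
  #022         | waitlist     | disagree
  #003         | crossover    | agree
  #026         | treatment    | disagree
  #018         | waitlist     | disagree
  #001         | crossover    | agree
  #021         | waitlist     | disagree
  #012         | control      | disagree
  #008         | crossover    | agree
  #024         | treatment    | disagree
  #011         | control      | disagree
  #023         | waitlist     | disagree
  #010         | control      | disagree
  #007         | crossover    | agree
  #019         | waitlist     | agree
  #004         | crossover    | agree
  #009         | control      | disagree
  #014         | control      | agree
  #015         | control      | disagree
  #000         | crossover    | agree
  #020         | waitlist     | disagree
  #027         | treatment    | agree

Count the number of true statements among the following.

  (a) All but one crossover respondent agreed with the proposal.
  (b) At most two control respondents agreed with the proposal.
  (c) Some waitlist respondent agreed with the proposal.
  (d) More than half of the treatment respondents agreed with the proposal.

(a) crossover: |A| = 9, |A ∩ B| = 9; needs |A ∖ B| = 1 — false.
(b) control: |A| = 8, |A ∩ B| = 3; needs |A ∩ B| ≤ 2 — false.
(c) waitlist: |A| = 7, |A ∩ B| = 1; needs A ∩ B ≠ ∅ (|A ∩ B| ≥ 1) — true.
(d) treatment: |A| = 5, |A ∩ B| = 2; needs |A ∩ B| > |A ∖ B| — false.

1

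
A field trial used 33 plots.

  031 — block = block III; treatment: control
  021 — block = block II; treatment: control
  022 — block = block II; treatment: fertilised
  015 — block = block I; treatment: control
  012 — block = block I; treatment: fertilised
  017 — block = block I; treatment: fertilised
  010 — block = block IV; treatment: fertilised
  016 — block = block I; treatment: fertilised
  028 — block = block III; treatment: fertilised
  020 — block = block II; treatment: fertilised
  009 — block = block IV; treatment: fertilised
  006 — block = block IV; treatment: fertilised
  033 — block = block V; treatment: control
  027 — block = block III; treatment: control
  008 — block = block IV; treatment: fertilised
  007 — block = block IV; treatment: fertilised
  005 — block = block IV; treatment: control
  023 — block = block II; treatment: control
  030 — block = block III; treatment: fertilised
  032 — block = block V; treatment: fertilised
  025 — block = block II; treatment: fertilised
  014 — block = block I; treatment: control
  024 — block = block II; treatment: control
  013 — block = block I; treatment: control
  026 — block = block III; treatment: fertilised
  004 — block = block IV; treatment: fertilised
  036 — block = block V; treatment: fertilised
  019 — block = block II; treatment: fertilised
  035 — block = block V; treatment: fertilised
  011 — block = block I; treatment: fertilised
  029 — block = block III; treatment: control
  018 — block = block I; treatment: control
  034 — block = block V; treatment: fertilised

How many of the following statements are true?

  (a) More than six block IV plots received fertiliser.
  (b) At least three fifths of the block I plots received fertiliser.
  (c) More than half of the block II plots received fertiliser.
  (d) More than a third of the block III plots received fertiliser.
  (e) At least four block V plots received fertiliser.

(a) block IV: |A| = 7, |A ∩ B| = 6; needs |A ∩ B| > 6 — false.
(b) block I: |A| = 8, |A ∩ B| = 4; needs |A ∩ B| / |A| ≥ 3/5 — false.
(c) block II: |A| = 7, |A ∩ B| = 4; needs |A ∩ B| > |A ∖ B| — true.
(d) block III: |A| = 6, |A ∩ B| = 3; needs |A ∩ B| / |A| > 1/3 — true.
(e) block V: |A| = 5, |A ∩ B| = 4; needs |A ∩ B| ≥ 4 — true.

3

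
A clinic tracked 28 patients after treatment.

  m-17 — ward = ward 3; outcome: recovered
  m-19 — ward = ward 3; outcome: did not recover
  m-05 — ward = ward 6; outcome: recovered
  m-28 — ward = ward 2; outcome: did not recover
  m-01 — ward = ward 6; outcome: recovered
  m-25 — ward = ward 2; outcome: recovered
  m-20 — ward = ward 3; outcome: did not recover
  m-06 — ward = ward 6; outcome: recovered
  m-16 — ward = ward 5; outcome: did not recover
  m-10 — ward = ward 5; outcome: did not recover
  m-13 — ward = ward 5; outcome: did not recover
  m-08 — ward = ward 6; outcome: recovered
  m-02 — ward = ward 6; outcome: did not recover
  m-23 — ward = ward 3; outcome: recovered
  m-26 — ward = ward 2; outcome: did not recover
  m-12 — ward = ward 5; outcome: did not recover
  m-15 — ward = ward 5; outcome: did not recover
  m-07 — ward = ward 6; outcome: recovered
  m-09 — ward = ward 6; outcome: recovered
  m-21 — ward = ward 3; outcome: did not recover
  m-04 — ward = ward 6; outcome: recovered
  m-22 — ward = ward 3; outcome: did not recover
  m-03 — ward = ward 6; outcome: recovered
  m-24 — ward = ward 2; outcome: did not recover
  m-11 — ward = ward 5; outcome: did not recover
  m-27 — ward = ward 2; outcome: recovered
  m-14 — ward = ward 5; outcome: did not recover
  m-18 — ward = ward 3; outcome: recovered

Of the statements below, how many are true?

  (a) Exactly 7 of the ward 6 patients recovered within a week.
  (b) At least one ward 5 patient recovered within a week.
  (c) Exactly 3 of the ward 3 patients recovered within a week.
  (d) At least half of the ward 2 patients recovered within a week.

1

(a) ward 6: |A| = 9, |A ∩ B| = 8; needs |A ∩ B| = 7 — false.
(b) ward 5: |A| = 7, |A ∩ B| = 0; needs A ∩ B ≠ ∅ (|A ∩ B| ≥ 1) — false.
(c) ward 3: |A| = 7, |A ∩ B| = 3; needs |A ∩ B| = 3 — true.
(d) ward 2: |A| = 5, |A ∩ B| = 2; needs |A ∩ B| ≥ |A ∖ B| — false.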